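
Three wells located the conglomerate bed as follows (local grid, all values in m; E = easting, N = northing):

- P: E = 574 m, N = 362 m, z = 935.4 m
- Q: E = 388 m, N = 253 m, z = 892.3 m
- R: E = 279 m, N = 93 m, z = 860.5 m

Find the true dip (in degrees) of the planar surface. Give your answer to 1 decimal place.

11.5°

Two edge vectors: P→Q = (-186, -109, -43.1), P→R = (-295, -269, -74.9).
Normal n = (P→Q) × (P→R) = (-3429.8, -1216.9, 17879).
So ∂z/∂E = −n_x/n_z = 0.19183 and ∂z/∂N = −n_y/n_z = 0.06806.
Gradient magnitude |∇z| = √(a² + b²) = √(0.03680 + 0.00463) = 0.20355.
True dip = arctan(0.20355) = 11.5°, dipping toward WSW (azimuth ≈ 250°).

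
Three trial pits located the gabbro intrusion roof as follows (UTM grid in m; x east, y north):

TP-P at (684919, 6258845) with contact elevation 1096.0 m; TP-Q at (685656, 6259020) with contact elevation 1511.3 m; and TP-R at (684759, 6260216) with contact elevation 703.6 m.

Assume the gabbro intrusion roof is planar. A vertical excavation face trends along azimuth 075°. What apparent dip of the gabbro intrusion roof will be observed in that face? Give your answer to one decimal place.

28.3°

Two edge vectors: TP-P→TP-Q = (737, 175, 415.3), TP-P→TP-R = (-160, 1371, -392.4).
Normal n = (TP-P→TP-Q) × (TP-P→TP-R) = (-638046.3, 222750.8, 1038427).
So ∂z/∂x = −n_x/n_z = 0.61444 and ∂z/∂y = −n_y/n_z = −0.21451.
Unit vector along 075° is (sin 75°, cos 75°) = (0.9659, 0.2588).
Slope in that direction = a·(0.9659) + b·(0.2588) = 0.53798.
Apparent dip = arctan|0.53798| = 28.3° (true dip is 33.1°, so apparent ≤ true as expected).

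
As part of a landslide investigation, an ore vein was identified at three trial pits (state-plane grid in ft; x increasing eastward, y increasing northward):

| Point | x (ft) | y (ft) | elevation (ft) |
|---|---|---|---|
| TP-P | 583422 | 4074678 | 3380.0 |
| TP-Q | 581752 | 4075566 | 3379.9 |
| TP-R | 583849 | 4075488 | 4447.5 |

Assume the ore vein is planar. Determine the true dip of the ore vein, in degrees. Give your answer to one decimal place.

49.4°

Two edge vectors: TP-P→TP-Q = (-1670, 888, -0.1), TP-P→TP-R = (427, 810, 1067.5).
Normal n = (TP-P→TP-Q) × (TP-P→TP-R) = (948021, 1782682.3, -1731876).
So ∂z/∂x = −n_x/n_z = 0.54740 and ∂z/∂y = −n_y/n_z = 1.02934.
Gradient magnitude |∇z| = √(a² + b²) = √(0.29964 + 1.05953) = 1.16584.
True dip = arctan(1.16584) = 49.4°, dipping toward SSW (azimuth ≈ 208°).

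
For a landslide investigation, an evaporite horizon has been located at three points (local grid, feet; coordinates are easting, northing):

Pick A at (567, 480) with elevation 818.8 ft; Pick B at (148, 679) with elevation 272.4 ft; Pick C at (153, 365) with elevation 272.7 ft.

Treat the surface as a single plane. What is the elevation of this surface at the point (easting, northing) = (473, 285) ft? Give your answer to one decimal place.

691.4 ft

Let the plane be z = a·easting + b·northing + c.
Pick B−Pick A: −419a + 199b = −546.4;  Pick C−Pick A: −414a − 115b = −546.1.
Solving gives a = 1.31354, b = 0.01996.
Then c = 818.8 − a·567 − b·480 = 64.44.
At (473, 285): z = 621.3 + 5.7 + 64.44 = 691.4 ft.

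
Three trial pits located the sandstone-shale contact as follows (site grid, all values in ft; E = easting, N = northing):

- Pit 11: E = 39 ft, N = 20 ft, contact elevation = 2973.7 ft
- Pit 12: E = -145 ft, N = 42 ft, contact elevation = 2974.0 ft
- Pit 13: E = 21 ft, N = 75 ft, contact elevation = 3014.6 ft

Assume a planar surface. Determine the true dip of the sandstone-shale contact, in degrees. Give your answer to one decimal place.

37.9°

Let the plane be z = a·E + b·N + c.
Pit 12−Pit 11: −184a + 22b = 0.3;  Pit 13−Pit 11: −18a + 55b = 40.9.
Solving gives a = 0.09084, b = 0.77336.
Gradient magnitude |∇z| = √(a² + b²) = √(0.00825 + 0.59809) = 0.77868.
True dip = arctan(0.77868) = 37.9°, dipping toward S (azimuth ≈ 187°).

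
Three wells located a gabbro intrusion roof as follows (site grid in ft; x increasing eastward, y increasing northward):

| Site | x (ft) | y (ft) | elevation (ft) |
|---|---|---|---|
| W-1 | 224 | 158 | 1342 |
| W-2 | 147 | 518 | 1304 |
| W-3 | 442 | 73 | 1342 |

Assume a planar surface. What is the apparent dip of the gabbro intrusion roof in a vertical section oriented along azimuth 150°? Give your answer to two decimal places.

4.42°

Let the plane be z = a·x + b·y + c.
W-2−W-1: −77a + 360b = −38;  W-3−W-1: 218a − 85b = 0.
Solving gives a = −0.04490, b = −0.11516.
Unit vector along 150° is (sin 150°, cos 150°) = (0.5000, -0.8660).
Slope in that direction = a·(0.5000) + b·(-0.8660) = 0.07728.
Apparent dip = arctan|0.07728| = 4.42° (true dip is 7.0°, so apparent ≤ true as expected).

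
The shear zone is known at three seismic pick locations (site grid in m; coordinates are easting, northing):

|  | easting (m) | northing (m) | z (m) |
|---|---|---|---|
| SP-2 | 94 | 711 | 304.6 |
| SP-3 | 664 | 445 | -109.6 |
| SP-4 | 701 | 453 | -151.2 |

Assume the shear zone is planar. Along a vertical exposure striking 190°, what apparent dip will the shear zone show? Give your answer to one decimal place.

36.8°

Let the plane be z = a·easting + b·northing + c.
SP-3−SP-2: 570a − 266b = −414.2;  SP-4−SP-2: 607a − 258b = −455.8.
Solving gives a = −0.99842, b = −0.58232.
Unit vector along 190° is (sin 190°, cos 190°) = (-0.1736, -0.9848).
Slope in that direction = a·(-0.1736) + b·(-0.9848) = 0.74685.
Apparent dip = arctan|0.74685| = 36.8° (true dip is 49.1°, so apparent ≤ true as expected).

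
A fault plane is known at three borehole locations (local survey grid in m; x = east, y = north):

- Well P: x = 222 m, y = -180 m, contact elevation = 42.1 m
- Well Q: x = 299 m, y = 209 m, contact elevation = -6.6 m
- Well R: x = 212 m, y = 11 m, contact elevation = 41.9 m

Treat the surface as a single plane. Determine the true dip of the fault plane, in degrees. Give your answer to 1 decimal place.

Let the plane be z = a·x + b·y + c.
Well Q−Well P: 77a + 389b = −48.7;  Well R−Well P: −10a + 191b = −0.2.
Solving gives a = −0.49599, b = −0.02702.
Gradient magnitude |∇z| = √(a² + b²) = √(0.24600 + 0.00073) = 0.49672.
True dip = arctan(0.49672) = 26.4°, dipping toward E (azimuth ≈ 087°).

26.4°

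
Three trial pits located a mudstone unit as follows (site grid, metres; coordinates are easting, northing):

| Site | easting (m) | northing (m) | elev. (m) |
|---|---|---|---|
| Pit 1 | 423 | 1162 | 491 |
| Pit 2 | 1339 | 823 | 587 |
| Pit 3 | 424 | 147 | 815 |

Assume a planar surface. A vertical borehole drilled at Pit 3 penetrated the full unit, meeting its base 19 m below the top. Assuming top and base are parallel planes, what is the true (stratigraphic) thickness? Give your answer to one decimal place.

18.1 m

Let the plane be z = a·easting + b·northing + c.
Pit 2−Pit 1: 916a − 339b = 96;  Pit 3−Pit 1: 1a − 1015b = 324.
Solving gives a = −0.01334, b = −0.31922.
|∇z| = √(a²+b²) = 0.31950, so dip δ = arctan(0.31950) = 17.72°.
True thickness = vertical thickness × cos δ = 19 × cos 17.72° = 18.1 m.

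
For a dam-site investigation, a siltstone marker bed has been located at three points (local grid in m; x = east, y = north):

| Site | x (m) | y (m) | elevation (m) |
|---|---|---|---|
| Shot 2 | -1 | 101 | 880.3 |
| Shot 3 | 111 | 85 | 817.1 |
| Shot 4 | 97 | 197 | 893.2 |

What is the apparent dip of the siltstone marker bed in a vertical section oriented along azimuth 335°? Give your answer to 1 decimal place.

37.3°

Let the plane be z = a·x + b·y + c.
Shot 3−Shot 2: 112a − 16b = −63.2;  Shot 4−Shot 2: 98a + 96b = 12.9.
Solving gives a = −0.47571, b = 0.62000.
Unit vector along 335° is (sin 335°, cos 335°) = (-0.4226, 0.9063).
Slope in that direction = a·(-0.4226) + b·(0.9063) = 0.76296.
Apparent dip = arctan|0.76296| = 37.3° (true dip is 38.0°, so apparent ≤ true as expected).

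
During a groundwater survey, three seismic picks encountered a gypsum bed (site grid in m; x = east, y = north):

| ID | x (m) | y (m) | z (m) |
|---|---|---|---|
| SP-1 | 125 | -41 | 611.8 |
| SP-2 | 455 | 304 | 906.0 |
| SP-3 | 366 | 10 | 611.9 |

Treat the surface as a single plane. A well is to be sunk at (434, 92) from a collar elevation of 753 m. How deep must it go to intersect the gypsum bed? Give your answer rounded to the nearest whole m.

Let the plane be z = a·x + b·y + c.
SP-2−SP-1: 330a + 345b = 294.2;  SP-3−SP-1: 241a + 51b = 0.1.
Solving gives a = −0.22574, b = 1.06868.
Then c = 611.8 − a·125 − b·-41 = 683.83.
At (434, 92): z_contact = −98.0 + 98.3 + 683.83 = 684.2 m.
Depth below ground = 753 − 684.2 = 69 m.

69 m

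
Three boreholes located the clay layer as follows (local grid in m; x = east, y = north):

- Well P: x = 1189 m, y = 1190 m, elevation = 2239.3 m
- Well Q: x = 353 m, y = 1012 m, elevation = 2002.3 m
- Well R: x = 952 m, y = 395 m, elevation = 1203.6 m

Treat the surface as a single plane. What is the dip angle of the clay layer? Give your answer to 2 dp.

52.45°

Two edge vectors: Well P→Well Q = (-836, -178, -237), Well P→Well R = (-237, -795, -1035.7).
Normal n = (Well P→Well Q) × (Well P→Well R) = (-4060.4, -809676.2, 622434).
So ∂z/∂x = −n_x/n_z = 0.00652 and ∂z/∂y = −n_y/n_z = 1.30082.
Gradient magnitude |∇z| = √(a² + b²) = √(0.00004 + 1.69214) = 1.30084.
True dip = arctan(1.30084) = 52.45°, dipping toward S (azimuth ≈ 180°).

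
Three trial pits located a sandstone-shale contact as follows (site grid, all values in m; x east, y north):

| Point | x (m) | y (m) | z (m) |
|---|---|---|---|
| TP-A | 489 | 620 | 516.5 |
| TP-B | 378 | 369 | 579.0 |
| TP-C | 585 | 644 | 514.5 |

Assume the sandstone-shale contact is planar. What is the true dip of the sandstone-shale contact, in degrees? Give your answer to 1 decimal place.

15.3°

Let the plane be z = a·x + b·y + c.
TP-B−TP-A: −111a − 251b = 62.5;  TP-C−TP-A: 96a + 24b = −2.
Solving gives a = 0.04657, b = −0.26960.
Gradient magnitude |∇z| = √(a² + b²) = √(0.00217 + 0.07268) = 0.27359.
True dip = arctan(0.27359) = 15.3°, dipping toward N (azimuth ≈ 350°).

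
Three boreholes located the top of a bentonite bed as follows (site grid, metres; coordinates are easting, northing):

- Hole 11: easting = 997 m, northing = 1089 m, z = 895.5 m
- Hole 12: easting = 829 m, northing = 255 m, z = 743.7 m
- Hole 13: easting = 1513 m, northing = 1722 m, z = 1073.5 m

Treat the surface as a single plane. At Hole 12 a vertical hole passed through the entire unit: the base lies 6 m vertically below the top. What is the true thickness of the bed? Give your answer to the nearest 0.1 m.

Let the plane be z = a·easting + b·northing + c.
Hole 12−Hole 11: −168a − 834b = −151.8;  Hole 13−Hole 11: 516a + 633b = 178.
Solving gives a = 0.16161, b = 0.14946.
|∇z| = √(a²+b²) = 0.22013, so dip δ = arctan(0.22013) = 12.41°.
True thickness = vertical thickness × cos δ = 6 × cos 12.41° = 5.9 m.

5.9 m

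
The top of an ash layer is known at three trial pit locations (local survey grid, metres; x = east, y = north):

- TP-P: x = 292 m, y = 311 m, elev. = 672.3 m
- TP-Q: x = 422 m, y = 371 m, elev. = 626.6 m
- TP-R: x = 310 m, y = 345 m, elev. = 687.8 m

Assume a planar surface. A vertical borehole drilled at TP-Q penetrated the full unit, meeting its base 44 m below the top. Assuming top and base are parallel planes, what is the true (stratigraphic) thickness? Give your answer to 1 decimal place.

29.2 m

Let the plane be z = a·x + b·y + c.
TP-Q−TP-P: 130a + 60b = −45.7;  TP-R−TP-P: 18a + 34b = 15.5.
Solving gives a = −0.74365, b = 0.84958.
|∇z| = √(a²+b²) = 1.12907, so dip δ = arctan(1.12907) = 48.47°.
True thickness = vertical thickness × cos δ = 44 × cos 48.47° = 29.2 m.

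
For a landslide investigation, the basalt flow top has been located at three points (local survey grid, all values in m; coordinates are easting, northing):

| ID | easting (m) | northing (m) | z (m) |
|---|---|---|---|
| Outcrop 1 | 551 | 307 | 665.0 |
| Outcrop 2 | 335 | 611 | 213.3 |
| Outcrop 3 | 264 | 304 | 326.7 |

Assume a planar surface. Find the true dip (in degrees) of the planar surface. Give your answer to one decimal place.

53.4°

Let the plane be z = a·easting + b·northing + c.
Outcrop 2−Outcrop 1: −216a + 304b = −451.7;  Outcrop 3−Outcrop 1: −287a − 3b = −338.3.
Solving gives a = 1.18547, b = −0.64355.
Gradient magnitude |∇z| = √(a² + b²) = √(1.40535 + 0.41415) = 1.34889.
True dip = arctan(1.34889) = 53.4°, dipping toward WNW (azimuth ≈ 298°).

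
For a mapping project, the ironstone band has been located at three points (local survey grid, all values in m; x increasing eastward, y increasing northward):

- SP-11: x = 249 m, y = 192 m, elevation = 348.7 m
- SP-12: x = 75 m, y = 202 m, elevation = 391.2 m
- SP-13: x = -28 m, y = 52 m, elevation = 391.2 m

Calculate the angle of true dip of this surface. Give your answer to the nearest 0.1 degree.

Two edge vectors: SP-11→SP-12 = (-174, 10, 42.5), SP-11→SP-13 = (-277, -140, 42.5).
Normal n = (SP-11→SP-12) × (SP-11→SP-13) = (6375, -4377.5, 27130).
So ∂z/∂x = −n_x/n_z = −0.23498 and ∂z/∂y = −n_y/n_z = 0.16135.
Gradient magnitude |∇z| = √(a² + b²) = √(0.05522 + 0.02603) = 0.28504.
True dip = arctan(0.28504) = 15.9°, dipping toward SE (azimuth ≈ 124°).

15.9°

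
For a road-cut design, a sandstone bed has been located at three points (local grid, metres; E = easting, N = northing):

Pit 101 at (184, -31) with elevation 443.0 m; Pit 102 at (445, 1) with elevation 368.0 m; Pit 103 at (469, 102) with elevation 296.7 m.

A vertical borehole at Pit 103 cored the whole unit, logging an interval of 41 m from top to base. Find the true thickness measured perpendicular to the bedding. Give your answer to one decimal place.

Two edge vectors: Pit 101→Pit 102 = (261, 32, -75), Pit 101→Pit 103 = (285, 133, -146.3).
Normal n = (Pit 101→Pit 102) × (Pit 101→Pit 103) = (5293.4, 16809.3, 25593).
So ∂z/∂E = −n_x/n_z = −0.20683 and ∂z/∂N = −n_y/n_z = −0.65679.
|∇z| = √(a²+b²) = 0.68859, so dip δ = arctan(0.68859) = 34.55°.
True thickness = vertical thickness × cos δ = 41 × cos 34.55° = 33.8 m.

33.8 m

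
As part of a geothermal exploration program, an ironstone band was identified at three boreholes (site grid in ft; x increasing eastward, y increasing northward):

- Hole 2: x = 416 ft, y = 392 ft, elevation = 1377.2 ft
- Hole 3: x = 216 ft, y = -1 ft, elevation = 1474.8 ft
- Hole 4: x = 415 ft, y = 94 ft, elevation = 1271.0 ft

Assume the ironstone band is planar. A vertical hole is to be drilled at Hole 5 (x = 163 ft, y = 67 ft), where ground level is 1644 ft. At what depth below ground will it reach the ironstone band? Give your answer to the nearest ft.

Two edge vectors: Hole 2→Hole 3 = (-200, -393, 97.6), Hole 2→Hole 4 = (-1, -298, -106.2).
Normal n = (Hole 2→Hole 3) × (Hole 2→Hole 4) = (70821.4, -21337.6, 59207).
So ∂z/∂x = −n_x/n_z = −1.19617 and ∂z/∂y = −n_y/n_z = 0.36039.
Intercept c from Hole 2: 1377.2 + 497.61 − 141.27 = 1733.53.
At (163, 67): z_contact = −195.0 + 24.1 + 1733.53 = 1562.7 ft.
Depth below ground = 1644 − 1562.7 = 81 ft.

81 ft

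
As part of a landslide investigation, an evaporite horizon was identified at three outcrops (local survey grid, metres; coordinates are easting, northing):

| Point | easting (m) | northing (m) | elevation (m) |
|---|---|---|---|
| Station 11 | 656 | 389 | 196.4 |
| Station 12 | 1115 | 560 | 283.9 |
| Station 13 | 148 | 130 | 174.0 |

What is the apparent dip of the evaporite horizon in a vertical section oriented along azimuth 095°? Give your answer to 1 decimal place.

Let the plane be z = a·easting + b·northing + c.
Station 12−Station 11: 459a + 171b = 87.5;  Station 13−Station 11: −508a − 259b = −22.4.
Solving gives a = 0.58826, b = −1.06733.
Unit vector along 095° is (sin 95°, cos 95°) = (0.9962, -0.0872).
Slope in that direction = a·(0.9962) + b·(-0.0872) = 0.67905.
Apparent dip = arctan|0.67905| = 34.2° (true dip is 50.6°, so apparent ≤ true as expected).

34.2°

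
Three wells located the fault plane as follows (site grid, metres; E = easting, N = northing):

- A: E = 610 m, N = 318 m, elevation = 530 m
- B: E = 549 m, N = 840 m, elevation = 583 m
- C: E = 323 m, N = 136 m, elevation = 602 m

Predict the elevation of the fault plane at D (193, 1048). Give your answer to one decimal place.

701.5 m

Two edge vectors: A→B = (-61, 522, 53), A→C = (-287, -182, 72).
Normal n = (A→B) × (A→C) = (47230, -10819, 160916).
So ∂z/∂E = −n_x/n_z = −0.293507 and ∂z/∂N = −n_y/n_z = 0.067234.
Intercept c from A: 530 + 179.04 − 21.38 = 687.66.
At (193, 1048): z = −56.6 + 70.5 + 687.66 = 701.5 m.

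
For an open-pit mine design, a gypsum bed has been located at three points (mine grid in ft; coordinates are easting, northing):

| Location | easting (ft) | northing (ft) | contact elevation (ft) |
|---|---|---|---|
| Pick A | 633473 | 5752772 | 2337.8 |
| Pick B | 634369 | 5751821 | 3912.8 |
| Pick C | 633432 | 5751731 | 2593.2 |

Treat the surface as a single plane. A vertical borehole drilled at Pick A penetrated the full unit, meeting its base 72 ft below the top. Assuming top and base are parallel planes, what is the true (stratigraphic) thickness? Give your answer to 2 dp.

40.52 ft

Let the plane be z = a·easting + b·northing + c.
Pick B−Pick A: 896a − 951b = 1575;  Pick C−Pick A: −41a − 1041b = 255.4.
Solving gives a = 1.43733, b = −0.30195.
|∇z| = √(a²+b²) = 1.46870, so dip δ = arctan(1.46870) = 55.75°.
True thickness = vertical thickness × cos δ = 72 × cos 55.75° = 40.52 ft.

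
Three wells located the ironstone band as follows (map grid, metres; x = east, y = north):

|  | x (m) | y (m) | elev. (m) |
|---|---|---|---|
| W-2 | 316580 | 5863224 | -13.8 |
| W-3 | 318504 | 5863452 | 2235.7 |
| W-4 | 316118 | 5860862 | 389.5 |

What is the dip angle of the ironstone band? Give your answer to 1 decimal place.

52.1°

Let the plane be z = a·x + b·y + c.
W-3−W-2: 1924a + 228b = 2249.5;  W-4−W-2: −462a − 2362b = 403.3.
Solving gives a = 1.21764, b = −0.40891.
Gradient magnitude |∇z| = √(a² + b²) = √(1.48264 + 0.16721) = 1.28446.
True dip = arctan(1.28446) = 52.1°, dipping toward WNW (azimuth ≈ 289°).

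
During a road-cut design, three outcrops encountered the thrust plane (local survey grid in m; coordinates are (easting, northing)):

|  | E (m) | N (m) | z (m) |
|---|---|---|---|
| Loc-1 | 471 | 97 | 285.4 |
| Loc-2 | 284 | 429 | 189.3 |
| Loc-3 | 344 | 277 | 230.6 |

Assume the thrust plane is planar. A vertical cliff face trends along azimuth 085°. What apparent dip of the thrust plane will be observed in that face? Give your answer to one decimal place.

4.9°

Two edge vectors: Loc-1→Loc-2 = (-187, 332, -96.1), Loc-1→Loc-3 = (-127, 180, -54.8).
Normal n = (Loc-1→Loc-2) × (Loc-1→Loc-3) = (-895.6, 1957.1, 8504).
So ∂z/∂E = −n_x/n_z = 0.10532 and ∂z/∂N = −n_y/n_z = −0.23014.
Unit vector along 085° is (sin 85°, cos 85°) = (0.9962, 0.0872).
Slope in that direction = a·(0.9962) + b·(0.0872) = 0.08486.
Apparent dip = arctan|0.08486| = 4.9° (true dip is 14.2°, so apparent ≤ true as expected).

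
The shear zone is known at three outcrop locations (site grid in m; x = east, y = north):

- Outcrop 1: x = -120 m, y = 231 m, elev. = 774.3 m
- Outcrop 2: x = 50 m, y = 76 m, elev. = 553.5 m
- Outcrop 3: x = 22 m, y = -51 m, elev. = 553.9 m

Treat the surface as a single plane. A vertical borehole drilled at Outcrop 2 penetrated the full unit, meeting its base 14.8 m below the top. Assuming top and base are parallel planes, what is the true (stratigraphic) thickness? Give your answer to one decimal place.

9.9 m

Two edge vectors: Outcrop 1→Outcrop 2 = (170, -155, -220.8), Outcrop 1→Outcrop 3 = (142, -282, -220.4).
Normal n = (Outcrop 1→Outcrop 2) × (Outcrop 1→Outcrop 3) = (-28103.6, 6114.4, -25930).
So ∂z/∂x = −n_x/n_z = −1.08383 and ∂z/∂y = −n_y/n_z = 0.23580.
|∇z| = √(a²+b²) = 1.10918, so dip δ = arctan(1.10918) = 47.96°.
True thickness = vertical thickness × cos δ = 14.8 × cos 47.96° = 9.9 m.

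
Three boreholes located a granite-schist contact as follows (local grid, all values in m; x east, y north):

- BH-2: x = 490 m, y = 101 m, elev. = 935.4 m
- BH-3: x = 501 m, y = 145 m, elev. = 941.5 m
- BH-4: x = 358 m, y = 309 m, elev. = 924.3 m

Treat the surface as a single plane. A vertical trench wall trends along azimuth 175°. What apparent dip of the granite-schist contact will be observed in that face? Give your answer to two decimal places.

Two edge vectors: BH-2→BH-3 = (11, 44, 6.1), BH-2→BH-4 = (-132, 208, -11.1).
Normal n = (BH-2→BH-3) × (BH-2→BH-4) = (-1757.2, -683.1, 8096).
So ∂z/∂x = −n_x/n_z = 0.21705 and ∂z/∂y = −n_y/n_z = 0.08438.
Unit vector along 175° is (sin 175°, cos 175°) = (0.0872, -0.9962).
Slope in that direction = a·(0.0872) + b·(-0.9962) = −0.06514.
Apparent dip = arctan|0.06514| = 3.73° (true dip is 13.1°, so apparent ≤ true as expected).

3.73°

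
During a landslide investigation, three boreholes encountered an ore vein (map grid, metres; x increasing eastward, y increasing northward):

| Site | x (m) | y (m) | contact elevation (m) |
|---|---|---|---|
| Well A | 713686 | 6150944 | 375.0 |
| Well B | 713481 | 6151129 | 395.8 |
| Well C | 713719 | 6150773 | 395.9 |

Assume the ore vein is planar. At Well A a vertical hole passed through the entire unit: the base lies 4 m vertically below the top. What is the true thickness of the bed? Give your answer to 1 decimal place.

Two edge vectors: Well A→Well B = (-205, 185, 20.8), Well A→Well C = (33, -171, 20.9).
Normal n = (Well A→Well B) × (Well A→Well C) = (7423.3, 4970.9, 28950).
So ∂z/∂x = −n_x/n_z = −0.25642 and ∂z/∂y = −n_y/n_z = −0.17171.
|∇z| = √(a²+b²) = 0.30860, so dip δ = arctan(0.30860) = 17.15°.
True thickness = vertical thickness × cos δ = 4 × cos 17.15° = 3.8 m.

3.8 m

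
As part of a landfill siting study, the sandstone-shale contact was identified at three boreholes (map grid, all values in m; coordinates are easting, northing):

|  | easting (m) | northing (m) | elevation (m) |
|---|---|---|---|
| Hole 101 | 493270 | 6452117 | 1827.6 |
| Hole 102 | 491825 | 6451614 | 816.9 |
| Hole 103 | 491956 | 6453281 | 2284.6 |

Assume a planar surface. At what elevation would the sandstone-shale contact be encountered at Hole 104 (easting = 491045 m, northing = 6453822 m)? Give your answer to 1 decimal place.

2375.7 m

Let the plane be z = a·easting + b·northing + c.
Hole 102−Hole 101: −1445a − 503b = −1010.7;  Hole 103−Hole 101: −1314a + 1164b = 457.
Solving gives a = 0.404018486, b = 0.848694408.
Then c = 1827.6 − a·493270 − b·6452117 = −5673338.22.
At (491045, 6453822): z = 198391.3 + 5477322.6 − 5673338.22 = 2375.7 m.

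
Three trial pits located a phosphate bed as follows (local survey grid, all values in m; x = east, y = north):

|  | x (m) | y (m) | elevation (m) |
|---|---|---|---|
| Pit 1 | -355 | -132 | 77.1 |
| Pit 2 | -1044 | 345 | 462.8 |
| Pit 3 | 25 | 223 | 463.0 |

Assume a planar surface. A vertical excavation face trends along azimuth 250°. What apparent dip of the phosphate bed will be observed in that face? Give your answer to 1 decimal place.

Two edge vectors: Pit 1→Pit 2 = (-689, 477, 385.7), Pit 1→Pit 3 = (380, 355, 385.9).
Normal n = (Pit 1→Pit 2) × (Pit 1→Pit 3) = (47150.8, 412451.1, -425855).
So ∂z/∂x = −n_x/n_z = 0.11072 and ∂z/∂y = −n_y/n_z = 0.96852.
Unit vector along 250° is (sin 250°, cos 250°) = (-0.9397, -0.3420).
Slope in that direction = a·(-0.9397) + b·(-0.3420) = −0.43530.
Apparent dip = arctan|0.43530| = 23.5° (true dip is 44.3°, so apparent ≤ true as expected).

23.5°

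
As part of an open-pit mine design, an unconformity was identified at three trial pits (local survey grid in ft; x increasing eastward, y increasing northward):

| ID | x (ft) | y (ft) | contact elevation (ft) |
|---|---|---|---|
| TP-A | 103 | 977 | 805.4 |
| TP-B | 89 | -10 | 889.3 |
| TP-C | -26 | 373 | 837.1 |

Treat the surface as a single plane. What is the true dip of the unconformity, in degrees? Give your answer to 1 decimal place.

Let the plane be z = a·x + b·y + c.
TP-B−TP-A: −14a − 987b = 83.9;  TP-C−TP-A: −129a − 604b = 31.7.
Solving gives a = 0.16310, b = −0.08732.
Gradient magnitude |∇z| = √(a² + b²) = √(0.02660 + 0.00762) = 0.18501.
True dip = arctan(0.18501) = 10.5°, dipping toward WNW (azimuth ≈ 298°).

10.5°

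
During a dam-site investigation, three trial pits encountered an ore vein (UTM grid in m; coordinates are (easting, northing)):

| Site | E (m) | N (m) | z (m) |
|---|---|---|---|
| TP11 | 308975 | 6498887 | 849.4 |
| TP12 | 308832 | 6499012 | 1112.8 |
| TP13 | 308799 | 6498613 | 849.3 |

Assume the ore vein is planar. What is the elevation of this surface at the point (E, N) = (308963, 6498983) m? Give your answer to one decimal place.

Let the plane be z = a·E + b·N + c.
TP12−TP11: −143a + 125b = 263.4;  TP13−TP11: −176a − 274b = −0.1.
Solving gives a = −1.179417149, b = 0.757946782.
Then c = 849.4 − a·308975 − b·6498887 = −4560550.67.
At (308963, 6498983): z = −364396.3 + 4925883.2 − 4560550.67 = 936.3 m.

936.3 m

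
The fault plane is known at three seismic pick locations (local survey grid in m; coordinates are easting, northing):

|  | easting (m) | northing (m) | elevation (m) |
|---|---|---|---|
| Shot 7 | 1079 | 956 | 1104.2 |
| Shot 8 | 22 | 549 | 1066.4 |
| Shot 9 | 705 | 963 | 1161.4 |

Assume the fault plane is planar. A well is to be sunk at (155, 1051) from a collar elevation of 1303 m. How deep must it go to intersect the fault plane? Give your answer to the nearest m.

Two edge vectors: Shot 7→Shot 8 = (-1057, -407, -37.8), Shot 7→Shot 9 = (-374, 7, 57.2).
Normal n = (Shot 7→Shot 8) × (Shot 7→Shot 9) = (-23015.8, 74597.6, -159617).
So ∂z/∂easting = −n_x/n_z = −0.14419 and ∂z/∂northing = −n_y/n_z = 0.46735.
Intercept c from Shot 7: 1104.2 + 155.59 − 446.79 = 813.00.
At (155, 1051): z_contact = −22.4 + 491.2 + 813.00 = 1281.8 m.
Depth below ground = 1303 − 1281.8 = 21 m.

21 m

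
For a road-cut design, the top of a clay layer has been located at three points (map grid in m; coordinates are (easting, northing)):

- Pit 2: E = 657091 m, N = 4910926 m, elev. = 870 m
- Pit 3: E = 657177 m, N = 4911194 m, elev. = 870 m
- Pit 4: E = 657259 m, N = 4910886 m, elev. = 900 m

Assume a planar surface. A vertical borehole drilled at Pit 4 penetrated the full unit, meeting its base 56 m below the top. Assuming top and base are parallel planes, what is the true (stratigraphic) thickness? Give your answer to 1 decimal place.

55.2 m

Let the plane be z = a·E + b·N + c.
Pit 3−Pit 2: 86a + 268b = 0;  Pit 4−Pit 2: 168a − 40b = 30.
Solving gives a = 0.16590, b = −0.05324.
|∇z| = √(a²+b²) = 0.17423, so dip δ = arctan(0.17423) = 9.88°.
True thickness = vertical thickness × cos δ = 56 × cos 9.88° = 55.2 m.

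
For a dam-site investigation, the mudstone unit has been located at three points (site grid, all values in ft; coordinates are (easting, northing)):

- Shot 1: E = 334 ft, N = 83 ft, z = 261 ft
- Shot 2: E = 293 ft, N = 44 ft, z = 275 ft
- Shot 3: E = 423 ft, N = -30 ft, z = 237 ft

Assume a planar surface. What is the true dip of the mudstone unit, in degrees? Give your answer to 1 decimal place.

Let the plane be z = a·E + b·N + c.
Shot 2−Shot 1: −41a − 39b = 14;  Shot 3−Shot 1: 89a − 113b = −24.
Solving gives a = −0.31071, b = −0.03233.
Gradient magnitude |∇z| = √(a² + b²) = √(0.09654 + 0.00105) = 0.31239.
True dip = arctan(0.31239) = 17.3°, dipping toward E (azimuth ≈ 084°).

17.3°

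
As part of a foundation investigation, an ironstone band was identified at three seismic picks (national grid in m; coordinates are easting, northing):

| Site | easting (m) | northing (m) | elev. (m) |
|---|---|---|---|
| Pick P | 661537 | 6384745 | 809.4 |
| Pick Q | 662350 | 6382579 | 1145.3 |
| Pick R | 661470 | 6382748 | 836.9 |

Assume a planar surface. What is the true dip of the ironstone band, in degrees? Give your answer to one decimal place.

Two edge vectors: Pick P→Pick Q = (813, -2166, 335.9), Pick P→Pick R = (-67, -1997, 27.5).
Normal n = (Pick P→Pick Q) × (Pick P→Pick R) = (611227.3, -44862.8, -1768683).
So ∂z/∂easting = −n_x/n_z = 0.34558 and ∂z/∂northing = −n_y/n_z = −0.02537.
Gradient magnitude |∇z| = √(a² + b²) = √(0.11943 + 0.00064) = 0.34651.
True dip = arctan(0.34651) = 19.1°, dipping toward W (azimuth ≈ 274°).

19.1°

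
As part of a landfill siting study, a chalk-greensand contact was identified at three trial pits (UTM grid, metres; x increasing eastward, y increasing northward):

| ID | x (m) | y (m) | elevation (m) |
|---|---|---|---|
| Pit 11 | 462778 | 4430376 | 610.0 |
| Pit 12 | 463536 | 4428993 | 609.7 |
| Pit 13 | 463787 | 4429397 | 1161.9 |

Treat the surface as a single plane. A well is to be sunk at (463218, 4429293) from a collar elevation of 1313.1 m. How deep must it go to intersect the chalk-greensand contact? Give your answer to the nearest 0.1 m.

882.8 m

Let the plane be z = a·x + b·y + c.
Pit 12−Pit 11: 758a − 1383b = −0.3;  Pit 13−Pit 11: 1009a − 979b = 551.9.
Solving gives a = 1.168675090, b = 0.640748892.
Then c = 610 − a·462778 − b·4430376 = −3378985.64.
At (463218, 4429293): z_contact = 541351.34 + 2838064.58 − 3378985.64 = 430.29 m.
Depth below ground = 1313.1 − 430.29 = 882.8 m.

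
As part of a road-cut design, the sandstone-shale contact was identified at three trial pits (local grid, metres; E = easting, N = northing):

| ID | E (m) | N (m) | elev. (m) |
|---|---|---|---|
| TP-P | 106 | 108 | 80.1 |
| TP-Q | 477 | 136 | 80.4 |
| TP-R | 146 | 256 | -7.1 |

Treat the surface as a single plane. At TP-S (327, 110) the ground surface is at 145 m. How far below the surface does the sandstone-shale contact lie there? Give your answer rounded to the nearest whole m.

56 m

Two edge vectors: TP-P→TP-Q = (371, 28, 0.3), TP-P→TP-R = (40, 148, -87.2).
Normal n = (TP-P→TP-Q) × (TP-P→TP-R) = (-2486, 32363.2, 53788).
So ∂z/∂E = −n_x/n_z = 0.04622 and ∂z/∂N = −n_y/n_z = −0.60168.
Intercept c from TP-P: 80.1 − 4.90 + 64.98 = 140.18.
At (327, 110): z_contact = 15.1 − 66.2 + 140.18 = 89.1 m.
Depth below ground = 145 − 89.1 = 56 m.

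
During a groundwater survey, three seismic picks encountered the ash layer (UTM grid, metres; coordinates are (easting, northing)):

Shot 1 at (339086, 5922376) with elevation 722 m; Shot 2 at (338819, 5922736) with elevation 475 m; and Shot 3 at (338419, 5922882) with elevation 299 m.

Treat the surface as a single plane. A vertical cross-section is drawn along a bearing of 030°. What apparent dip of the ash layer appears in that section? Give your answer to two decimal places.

16.56°

Two edge vectors: Shot 1→Shot 2 = (-267, 360, -247), Shot 1→Shot 3 = (-667, 506, -423).
Normal n = (Shot 1→Shot 2) × (Shot 1→Shot 3) = (-27298, 51808, 105018).
So ∂z/∂E = −n_x/n_z = 0.25994 and ∂z/∂N = −n_y/n_z = −0.49332.
Unit vector along 030° is (sin 30°, cos 30°) = (0.5000, 0.8660).
Slope in that direction = a·(0.5000) + b·(0.8660) = −0.29726.
Apparent dip = arctan|0.29726| = 16.56° (true dip is 29.1°, so apparent ≤ true as expected).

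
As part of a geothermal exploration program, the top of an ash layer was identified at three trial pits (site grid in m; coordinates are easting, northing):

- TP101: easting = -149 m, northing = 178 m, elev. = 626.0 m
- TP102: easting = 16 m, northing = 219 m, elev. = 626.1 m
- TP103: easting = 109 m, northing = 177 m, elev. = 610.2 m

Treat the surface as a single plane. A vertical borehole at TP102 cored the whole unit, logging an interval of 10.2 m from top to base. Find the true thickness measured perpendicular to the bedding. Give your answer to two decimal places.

9.89 m

Two edge vectors: TP101→TP102 = (165, 41, 0.1), TP101→TP103 = (258, -1, -15.8).
Normal n = (TP101→TP102) × (TP101→TP103) = (-647.7, 2632.8, -10743).
So ∂z/∂easting = −n_x/n_z = −0.06029 and ∂z/∂northing = −n_y/n_z = 0.24507.
|∇z| = √(a²+b²) = 0.25238, so dip δ = arctan(0.25238) = 14.16°.
True thickness = vertical thickness × cos δ = 10.2 × cos 14.16° = 9.89 m.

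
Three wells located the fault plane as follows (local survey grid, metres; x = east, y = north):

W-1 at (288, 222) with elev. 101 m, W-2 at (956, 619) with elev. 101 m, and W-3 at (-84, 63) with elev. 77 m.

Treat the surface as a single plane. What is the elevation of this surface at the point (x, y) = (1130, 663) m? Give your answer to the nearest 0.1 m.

Two edge vectors: W-1→W-2 = (668, 397, 0), W-1→W-3 = (-372, -159, -24).
Normal n = (W-1→W-2) × (W-1→W-3) = (-9528, 16032, 41472).
So ∂z/∂x = −n_x/n_z = 0.229745 and ∂z/∂y = −n_y/n_z = −0.386574.
Intercept c from W-1: 101 − 66.17 + 85.82 = 120.65.
At (1130, 663): z = 259.6 − 256.3 + 120.65 = 124.0 m.

124.0 m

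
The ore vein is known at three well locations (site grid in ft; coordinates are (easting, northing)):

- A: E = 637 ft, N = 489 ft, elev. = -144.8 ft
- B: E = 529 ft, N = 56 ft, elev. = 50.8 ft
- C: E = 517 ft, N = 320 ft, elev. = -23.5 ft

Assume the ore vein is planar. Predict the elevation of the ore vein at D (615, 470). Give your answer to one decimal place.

Let the plane be z = a·E + b·N + c.
B−A: −108a − 433b = 195.6;  C−A: −120a − 169b = 121.3.
Solving gives a = −0.57750, b = −0.30769.
Then c = -144.8 − a·637 − b·489 = 373.53.
At (615, 470): z = −355.2 − 144.6 + 373.53 = -126.2 ft.

-126.2 ft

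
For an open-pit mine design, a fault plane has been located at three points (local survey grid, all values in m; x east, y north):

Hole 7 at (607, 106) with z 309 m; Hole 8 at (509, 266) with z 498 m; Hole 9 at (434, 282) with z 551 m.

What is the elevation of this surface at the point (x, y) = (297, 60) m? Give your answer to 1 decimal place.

431.5 m

Let the plane be z = a·x + b·y + c.
Hole 8−Hole 7: −98a + 160b = 189;  Hole 9−Hole 7: −173a + 176b = 242.
Solving gives a = −0.52301, b = 0.86091.
Then c = 309 − a·607 − b·106 = 535.21.
At (297, 60): z = −155.3 + 51.7 + 535.21 = 431.5 m.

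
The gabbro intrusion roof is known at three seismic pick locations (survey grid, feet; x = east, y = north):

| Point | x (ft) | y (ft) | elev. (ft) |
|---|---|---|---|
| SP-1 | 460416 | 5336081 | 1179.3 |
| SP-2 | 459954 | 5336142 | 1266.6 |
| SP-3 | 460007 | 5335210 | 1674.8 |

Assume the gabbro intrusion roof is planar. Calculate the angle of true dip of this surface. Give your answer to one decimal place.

27.3°

Let the plane be z = a·x + b·y + c.
SP-2−SP-1: −462a + 61b = 87.3;  SP-3−SP-1: −409a − 871b = 495.5.
Solving gives a = −0.24866, b = −0.45212.
Gradient magnitude |∇z| = √(a² + b²) = √(0.06183 + 0.20442) = 0.51599.
True dip = arctan(0.51599) = 27.3°, dipping toward NNE (azimuth ≈ 029°).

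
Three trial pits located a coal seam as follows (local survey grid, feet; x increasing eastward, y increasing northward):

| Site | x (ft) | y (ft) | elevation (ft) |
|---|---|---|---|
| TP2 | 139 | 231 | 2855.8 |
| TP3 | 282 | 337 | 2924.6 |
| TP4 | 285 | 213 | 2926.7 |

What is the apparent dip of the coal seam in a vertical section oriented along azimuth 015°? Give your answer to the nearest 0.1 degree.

6.9°

Let the plane be z = a·x + b·y + c.
TP3−TP2: 143a + 106b = 68.8;  TP4−TP2: 146a − 18b = 70.9.
Solving gives a = 0.48498, b = −0.00520.
Unit vector along 015° is (sin 15°, cos 15°) = (0.2588, 0.9659).
Slope in that direction = a·(0.2588) + b·(0.9659) = 0.12050.
Apparent dip = arctan|0.12050| = 6.9° (true dip is 25.9°, so apparent ≤ true as expected).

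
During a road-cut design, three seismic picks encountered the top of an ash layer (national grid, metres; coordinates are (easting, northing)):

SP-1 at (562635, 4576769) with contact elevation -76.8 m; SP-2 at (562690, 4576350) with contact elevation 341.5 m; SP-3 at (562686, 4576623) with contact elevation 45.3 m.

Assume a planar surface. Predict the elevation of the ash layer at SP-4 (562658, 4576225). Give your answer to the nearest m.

502 m

Two edge vectors: SP-1→SP-2 = (55, -419, 418.3), SP-1→SP-3 = (51, -146, 122.1).
Normal n = (SP-1→SP-2) × (SP-1→SP-3) = (9911.9, 14617.8, 13339).
So ∂z/∂E = −n_x/n_z = −0.74307669 and ∂z/∂N = −n_y/n_z = −1.09586926.
Intercept c from SP-1: -76.8 + 418080.95 + 5015540.44 = 5433544.59.
At (562658, 4576225): z = −418098.0 − 5014944.3 + 5433544.59 = 502.3 m.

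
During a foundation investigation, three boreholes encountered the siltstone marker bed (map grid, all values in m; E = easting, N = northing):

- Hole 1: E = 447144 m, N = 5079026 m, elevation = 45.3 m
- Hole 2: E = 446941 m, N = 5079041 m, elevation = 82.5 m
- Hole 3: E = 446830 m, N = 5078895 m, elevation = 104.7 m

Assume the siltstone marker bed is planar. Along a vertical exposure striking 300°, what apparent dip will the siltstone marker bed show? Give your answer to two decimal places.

8.72°

Two edge vectors: Hole 1→Hole 2 = (-203, 15, 37.2), Hole 1→Hole 3 = (-314, -131, 59.4).
Normal n = (Hole 1→Hole 2) × (Hole 1→Hole 3) = (5764.2, 377.4, 31303).
So ∂z/∂E = −n_x/n_z = −0.18414 and ∂z/∂N = −n_y/n_z = −0.01206.
Unit vector along 300° is (sin 300°, cos 300°) = (-0.8660, 0.5000).
Slope in that direction = a·(-0.8660) + b·(0.5000) = 0.15344.
Apparent dip = arctan|0.15344| = 8.72° (true dip is 10.5°, so apparent ≤ true as expected).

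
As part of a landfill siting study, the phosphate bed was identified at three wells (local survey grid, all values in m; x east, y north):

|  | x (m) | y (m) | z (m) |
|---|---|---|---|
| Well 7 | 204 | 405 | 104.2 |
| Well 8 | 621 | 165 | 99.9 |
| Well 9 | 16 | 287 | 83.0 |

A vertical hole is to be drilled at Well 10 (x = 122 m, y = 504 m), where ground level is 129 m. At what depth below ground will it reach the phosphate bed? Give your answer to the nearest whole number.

19 m

Two edge vectors: Well 7→Well 8 = (417, -240, -4.3), Well 7→Well 9 = (-188, -118, -21.2).
Normal n = (Well 7→Well 8) × (Well 7→Well 9) = (4580.6, 9648.8, -94326).
So ∂z/∂x = −n_x/n_z = 0.04856 and ∂z/∂y = −n_y/n_z = 0.10229.
Intercept c from Well 7: 104.2 − 9.91 − 41.43 = 52.87.
At (122, 504): z_contact = 5.9 + 51.6 + 52.87 = 110.3 m.
Depth below ground = 129 − 110.3 = 19 m.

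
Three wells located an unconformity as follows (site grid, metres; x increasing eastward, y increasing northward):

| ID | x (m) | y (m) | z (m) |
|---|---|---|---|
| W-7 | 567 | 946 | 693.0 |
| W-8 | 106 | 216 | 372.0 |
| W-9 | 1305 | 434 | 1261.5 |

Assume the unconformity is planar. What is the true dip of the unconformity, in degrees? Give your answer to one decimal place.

Let the plane be z = a·x + b·y + c.
W-8−W-7: −461a − 730b = −321;  W-9−W-7: 738a − 512b = 568.5.
Solving gives a = 0.74778, b = −0.03250.
Gradient magnitude |∇z| = √(a² + b²) = √(0.55917 + 0.00106) = 0.74848.
True dip = arctan(0.74848) = 36.8°, dipping toward W (azimuth ≈ 272°).

36.8°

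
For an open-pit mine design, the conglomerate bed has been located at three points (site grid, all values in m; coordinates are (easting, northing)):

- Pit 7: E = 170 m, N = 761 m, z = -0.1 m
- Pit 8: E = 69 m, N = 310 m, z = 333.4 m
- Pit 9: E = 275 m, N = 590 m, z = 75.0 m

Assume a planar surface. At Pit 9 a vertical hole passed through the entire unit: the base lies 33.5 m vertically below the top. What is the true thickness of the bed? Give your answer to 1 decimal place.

26.8 m

Let the plane be z = a·E + b·N + c.
Pit 8−Pit 7: −101a − 451b = 333.5;  Pit 9−Pit 7: 105a − 171b = 75.1.
Solving gives a = −0.35834, b = −0.65922.
|∇z| = √(a²+b²) = 0.75032, so dip δ = arctan(0.75032) = 36.88°.
True thickness = vertical thickness × cos δ = 33.5 × cos 36.88° = 26.8 m.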